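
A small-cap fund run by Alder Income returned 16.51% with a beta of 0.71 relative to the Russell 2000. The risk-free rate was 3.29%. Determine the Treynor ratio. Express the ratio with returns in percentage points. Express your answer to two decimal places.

18.62

Treynor = (Rp − Rf) / β = (16.51% − 3.29%) / 0.71 = 13.22 / 0.71 = 18.6197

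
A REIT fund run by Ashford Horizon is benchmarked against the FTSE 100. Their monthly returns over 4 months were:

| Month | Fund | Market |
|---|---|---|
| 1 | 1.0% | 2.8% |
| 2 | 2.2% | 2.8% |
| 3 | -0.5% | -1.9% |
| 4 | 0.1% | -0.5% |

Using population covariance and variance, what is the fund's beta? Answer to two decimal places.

r̄p = 0.7000%,  r̄m = 0.8000%
Cov = Σ(rp − r̄p)(rm − r̄m) / 4 = 1.9050
Var(rm) = Σ(rm − r̄m)² / 4 = 4.2450
β = Cov / Var = 1.9050 / 4.2450 = 0.4488

0.45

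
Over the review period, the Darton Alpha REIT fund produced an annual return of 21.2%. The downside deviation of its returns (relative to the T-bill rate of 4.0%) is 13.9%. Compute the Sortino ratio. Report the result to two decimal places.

Sortino = (Rp − Rf) / σd = (21.2% − 4.0%) / 13.9% = 17.20% / 13.9% = 1.2374

1.24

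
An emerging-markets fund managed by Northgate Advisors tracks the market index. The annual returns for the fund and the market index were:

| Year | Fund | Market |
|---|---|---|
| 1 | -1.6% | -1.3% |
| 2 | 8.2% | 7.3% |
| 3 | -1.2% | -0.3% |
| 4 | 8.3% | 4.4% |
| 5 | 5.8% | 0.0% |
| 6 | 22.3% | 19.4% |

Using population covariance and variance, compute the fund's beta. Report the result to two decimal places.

1.07

r̄p = 6.9667%,  r̄m = 4.9167%
Cov = Σ(rp − r̄p)(rm − r̄m) / 6 = 54.3206
Var(rm) = Σ(rm − r̄m)² / 6 = 50.9581
β = Cov / Var = 54.3206 / 50.9581 = 1.0660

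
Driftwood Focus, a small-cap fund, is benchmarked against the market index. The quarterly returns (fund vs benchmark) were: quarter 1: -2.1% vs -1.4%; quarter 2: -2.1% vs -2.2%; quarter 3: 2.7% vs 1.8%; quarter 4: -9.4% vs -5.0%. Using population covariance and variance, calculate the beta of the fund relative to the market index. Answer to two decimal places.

r̄p = -2.7250%,  r̄m = -1.7000%
Cov = Σ(rp − r̄p)(rm − r̄m) / 4 = 10.2225
Var(rm) = Σ(rm − r̄m)² / 4 = 5.8700
β = Cov / Var = 10.2225 / 5.8700 = 1.7415

1.74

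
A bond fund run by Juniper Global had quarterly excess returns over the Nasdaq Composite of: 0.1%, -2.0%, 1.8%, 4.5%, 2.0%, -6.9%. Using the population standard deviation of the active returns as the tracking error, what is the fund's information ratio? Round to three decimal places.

r̄ = (0.1 − 2 + 1.8 + 4.5 + 2 − 6.9) / 6 = -0.50 / 6 = -0.0833%
Population std dev = √[79.0683 / 6] = 3.6302%
IR = r̄ / tracking error = -0.0833 / 3.6302 = -0.0229

-0.023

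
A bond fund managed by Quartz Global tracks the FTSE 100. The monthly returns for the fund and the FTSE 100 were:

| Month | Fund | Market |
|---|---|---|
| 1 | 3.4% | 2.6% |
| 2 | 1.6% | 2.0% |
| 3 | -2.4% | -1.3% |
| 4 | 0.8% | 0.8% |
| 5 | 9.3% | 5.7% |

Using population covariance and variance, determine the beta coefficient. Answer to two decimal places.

1.67

r̄p = 2.5400%,  r̄m = 1.9600%
Cov = Σ(rp − r̄p)(rm − r̄m) / 5 = 8.7836
Var(rm) = Σ(rm − r̄m)² / 5 = 5.2744
β = Cov / Var = 8.7836 / 5.2744 = 1.6653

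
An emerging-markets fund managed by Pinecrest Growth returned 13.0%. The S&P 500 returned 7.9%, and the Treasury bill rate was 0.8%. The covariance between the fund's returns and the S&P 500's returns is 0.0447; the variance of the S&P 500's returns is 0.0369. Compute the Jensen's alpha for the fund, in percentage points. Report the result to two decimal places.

β = Cov / Var = 0.0447 / 0.0369 = 1.2114
E[R] = Rf + β(Rm − Rf) = 0.8% + 1.2114 × (7.9% − 0.8%) = 9.4009%
α = Rp − E[R] = 13.0% − 9.4009% = 3.5991

3.60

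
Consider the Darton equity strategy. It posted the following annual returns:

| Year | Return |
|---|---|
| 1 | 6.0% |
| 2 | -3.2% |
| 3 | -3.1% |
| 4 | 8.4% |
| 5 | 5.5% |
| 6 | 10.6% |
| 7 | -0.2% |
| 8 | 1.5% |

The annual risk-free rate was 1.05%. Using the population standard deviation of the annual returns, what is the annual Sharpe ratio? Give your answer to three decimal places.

0.439

μ = (6 − 3.2 − 3.1 + 8.4 + 5.5 + 10.6 − 0.2 + 1.5) / 8 = 25.50 / 8 = 3.1875%
Σ(r − μ)² = (6 − 3.1875)² + (-3.2 − 3.1875)² + … = 190.0288
σ = √[190.0288 / 8] = 4.8738%
Sharpe = (μ − rf) / σ = (3.1875 − 1.05) / 4.8738 = 2.1375 / 4.8738 = 0.4386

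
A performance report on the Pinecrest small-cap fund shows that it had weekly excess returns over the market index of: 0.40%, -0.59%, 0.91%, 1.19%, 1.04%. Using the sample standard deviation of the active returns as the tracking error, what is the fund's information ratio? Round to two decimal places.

0.82

Mean return μ = 2.950 / 5 = 0.5900%
Σ(r − μ)² = (0.4 − 0.5900)² + (-0.59 − 0.5900)² + (0.91 − 0.5900)² + … = 2.0934
σ = √[2.0934 / 4] = 0.7234%
IR = μ / tracking error = 0.5900 / 0.7234 = 0.8156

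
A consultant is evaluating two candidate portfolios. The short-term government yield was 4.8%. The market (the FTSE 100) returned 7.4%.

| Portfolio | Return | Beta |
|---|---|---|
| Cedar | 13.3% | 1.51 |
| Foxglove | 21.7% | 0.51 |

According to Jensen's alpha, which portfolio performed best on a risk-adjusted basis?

Cedar: α = 13.3% − [4.8% + 1.51 × (7.4% − 4.8%)] = 4.574
Foxglove: α = 21.7% − [4.8% + 0.51 × (7.4% − 4.8%)] = 15.574
Highest: Foxglove (15.574).

Foxglove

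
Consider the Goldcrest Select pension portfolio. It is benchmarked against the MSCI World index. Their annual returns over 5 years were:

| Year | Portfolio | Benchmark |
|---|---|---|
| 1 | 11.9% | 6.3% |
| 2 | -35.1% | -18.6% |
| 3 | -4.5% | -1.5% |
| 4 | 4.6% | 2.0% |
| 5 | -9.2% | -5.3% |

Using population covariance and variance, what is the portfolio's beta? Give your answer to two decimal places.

1.89

r̄p = -6.4600%,  r̄m = -3.4200%
Cov = Σ(rp − r̄p)(rm − r̄m) / 5 = 136.4148
Var(rm) = Σ(rm − r̄m)² / 5 = 72.3016
β = Cov / Var = 136.4148 / 72.3016 = 1.8867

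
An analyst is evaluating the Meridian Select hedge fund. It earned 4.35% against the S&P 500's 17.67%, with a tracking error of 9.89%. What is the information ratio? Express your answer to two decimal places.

IR = (Rp − Rb) / TE = (4.35% − 17.67%) / 9.89% = -13.32% / 9.89% = -1.3468

-1.35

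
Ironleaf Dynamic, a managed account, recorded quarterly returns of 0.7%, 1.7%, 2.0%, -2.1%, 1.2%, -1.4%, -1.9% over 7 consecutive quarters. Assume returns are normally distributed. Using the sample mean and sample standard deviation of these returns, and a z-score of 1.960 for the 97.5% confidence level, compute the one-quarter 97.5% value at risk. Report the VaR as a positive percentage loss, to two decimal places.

3.44

Mean return r̄ = 0.20 / 7 = 0.0286%
Σ(r − r̄)² = (0.7 − 0.0286)² + (1.7 − 0.0286)² + … = 18.7943
sample σ = √(18.7943 / 6) = √3.1324 = 1.7699%
VaR = −(r̄ − z·σ) = −(0.0286 − 1.960 × 1.7699) = −(-3.4404) = 3.4404%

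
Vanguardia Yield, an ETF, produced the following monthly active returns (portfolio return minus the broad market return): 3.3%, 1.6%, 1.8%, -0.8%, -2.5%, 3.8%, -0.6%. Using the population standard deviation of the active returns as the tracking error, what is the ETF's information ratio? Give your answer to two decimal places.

0.44

r̄ = (3.3 + 1.6 + 1.8 − 0.8 − 2.5 + 3.8 − 0.6) / 7 = 0.9429%
Population std dev = √[32.1571 / 7] = 2.1433%
IR = r̄ / tracking error = 0.9429 / 2.1433 = 0.4399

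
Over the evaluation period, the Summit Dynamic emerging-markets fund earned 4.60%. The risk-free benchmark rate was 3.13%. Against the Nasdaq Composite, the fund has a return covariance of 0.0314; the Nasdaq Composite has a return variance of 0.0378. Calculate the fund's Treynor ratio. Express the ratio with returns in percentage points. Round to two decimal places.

1.77

β = Cov / Var = 0.0314 / 0.0378 = 0.8307
Treynor = (Rp − Rf) / β = (4.60% − 3.13%) / 0.8307 = 1.47 / 0.8307 = 1.7696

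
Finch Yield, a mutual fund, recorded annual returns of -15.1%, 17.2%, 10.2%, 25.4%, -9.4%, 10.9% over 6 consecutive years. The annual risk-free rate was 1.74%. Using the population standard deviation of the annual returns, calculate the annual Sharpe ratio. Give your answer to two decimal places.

0.34

r̄ = (-15.1 + 17.2 + 10.2 + 25.4 − 9.4 + 10.9) / 6 = 6.5333%
Σ(r − r̄)² = 1224.1133; population σ = √(1224.1133/6) = 14.2835%
Sharpe = (r̄ − rf) / σ = (6.5333 − 1.74) / 14.2835 = 4.7933 / 14.2835 = 0.3356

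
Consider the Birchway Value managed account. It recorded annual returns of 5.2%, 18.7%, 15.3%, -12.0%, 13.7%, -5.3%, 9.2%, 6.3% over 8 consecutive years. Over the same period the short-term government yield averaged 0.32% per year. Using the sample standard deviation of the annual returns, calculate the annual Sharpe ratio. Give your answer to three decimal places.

μ = (5.2 + 18.7 + 15.3 − 12 + 13.7 − 5.3 + 9.2 + 6.3) / 8 = 51.10 / 8 = 6.3875%
Sample std dev = √[768.5288 / 7] = 10.4781%
Sharpe = (μ − rf) / σ = (6.3875 − 0.32) / 10.4781 = 6.0675 / 10.4781 = 0.5791

0.579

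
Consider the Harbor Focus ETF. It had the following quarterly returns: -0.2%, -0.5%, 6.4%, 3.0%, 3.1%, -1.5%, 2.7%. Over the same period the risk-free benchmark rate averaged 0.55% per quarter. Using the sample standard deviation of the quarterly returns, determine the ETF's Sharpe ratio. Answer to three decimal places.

r̄ = (-0.2 − 0.5 + 6.4 + 3 + 3.1 − 1.5 + 2.7) / 7 = 13.00 / 7 = 1.8571%
Sample std dev = √[45.2571 / 6] = 2.7464%
Sharpe = (r̄ − rf) / σ = (1.8571 − 0.55) / 2.7464 = 1.3071 / 2.7464 = 0.4759

0.476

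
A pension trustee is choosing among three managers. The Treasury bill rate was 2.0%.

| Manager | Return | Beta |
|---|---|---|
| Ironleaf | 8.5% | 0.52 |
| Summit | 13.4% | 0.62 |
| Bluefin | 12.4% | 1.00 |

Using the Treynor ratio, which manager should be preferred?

Summit

Ironleaf: Treynor = (8.5% − 2.0%) / 0.52 = 12.500
Summit: Treynor = (13.4% − 2.0%) / 0.62 = 18.387
Bluefin: Treynor = (12.4% − 2.0%) / 1.00 = 10.400
Highest: Summit (18.387).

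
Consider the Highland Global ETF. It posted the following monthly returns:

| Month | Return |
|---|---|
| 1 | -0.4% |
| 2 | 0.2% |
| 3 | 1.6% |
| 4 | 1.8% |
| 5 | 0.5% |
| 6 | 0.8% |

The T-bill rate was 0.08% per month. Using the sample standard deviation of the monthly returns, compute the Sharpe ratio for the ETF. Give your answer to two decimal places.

0.80

Mean return μ = 4.50 / 6 = 0.7500%
Σ(r − μ)² = (-0.4 − 0.7500)² + (0.2 − 0.7500)² + … = 3.5150
σ = √[3.5150 / 5] = 0.8385%
Sharpe = (μ − rf) / σ = (0.7500 − 0.08) / 0.8385 = 0.6700 / 0.8385 = 0.7990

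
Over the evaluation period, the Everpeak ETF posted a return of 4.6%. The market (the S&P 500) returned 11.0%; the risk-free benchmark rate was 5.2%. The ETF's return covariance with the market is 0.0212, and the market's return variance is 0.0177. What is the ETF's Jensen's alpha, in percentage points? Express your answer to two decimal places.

β = Cov / Var = 0.0212 / 0.0177 = 1.1977
E[R] = Rf + β(Rm − Rf) = 5.2% + 1.1977 × (11.0% − 5.2%) = 12.1467%
α = Rp − E[R] = 4.6% − 12.1467% = -7.5467

-7.55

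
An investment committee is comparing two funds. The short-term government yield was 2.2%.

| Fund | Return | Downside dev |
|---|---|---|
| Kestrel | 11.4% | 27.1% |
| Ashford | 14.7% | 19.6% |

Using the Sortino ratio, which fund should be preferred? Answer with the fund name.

Ashford

Kestrel: Sortino ratio = (11.4% − 2.2%) / 27.1% = 0.339
Ashford: Sortino ratio = (14.7% − 2.2%) / 19.6% = 0.638
Highest: Ashford (0.638).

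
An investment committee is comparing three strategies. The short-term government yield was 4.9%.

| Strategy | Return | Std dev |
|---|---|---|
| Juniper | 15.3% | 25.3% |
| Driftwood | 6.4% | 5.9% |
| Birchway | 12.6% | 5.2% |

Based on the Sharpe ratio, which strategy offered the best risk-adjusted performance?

Juniper: Sharpe ratio = (15.3% − 4.9%) / 25.3% = 0.411
Driftwood: Sharpe ratio = (6.4% − 4.9%) / 5.9% = 0.254
Birchway: Sharpe ratio = (12.6% − 4.9%) / 5.2% = 1.481
Highest: Birchway (1.481).

Birchway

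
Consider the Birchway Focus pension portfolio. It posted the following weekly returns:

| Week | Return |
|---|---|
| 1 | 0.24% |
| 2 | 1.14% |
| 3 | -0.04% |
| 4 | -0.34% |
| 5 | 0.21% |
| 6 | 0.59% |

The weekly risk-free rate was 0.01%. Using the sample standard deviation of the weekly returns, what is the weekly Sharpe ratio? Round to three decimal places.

0.563

μ = (0.24 + 1.14 − 0.04 − 0.34 + 0.21 + 0.59) / 6 = 0.3000%
Σ(r − μ)² = 1.3266; sample σ = √(1.3266/5) = 0.5151%
Sharpe = (μ − rf) / σ = (0.3000 − 0.01) / 0.5151 = 0.2900 / 0.5151 = 0.5630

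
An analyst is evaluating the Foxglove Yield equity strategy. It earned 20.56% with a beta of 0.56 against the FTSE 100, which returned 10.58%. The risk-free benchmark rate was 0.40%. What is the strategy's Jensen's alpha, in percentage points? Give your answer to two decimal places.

CAPM expected return = Rf + β(Rm − Rf) = 0.40% + 0.56 × (10.58% − 0.40%) = 0.4 + 0.56 × 10.18 = 6.1008%
Jensen's α = Rp − E[R] = 20.56% − 6.1008% = 14.4592

14.46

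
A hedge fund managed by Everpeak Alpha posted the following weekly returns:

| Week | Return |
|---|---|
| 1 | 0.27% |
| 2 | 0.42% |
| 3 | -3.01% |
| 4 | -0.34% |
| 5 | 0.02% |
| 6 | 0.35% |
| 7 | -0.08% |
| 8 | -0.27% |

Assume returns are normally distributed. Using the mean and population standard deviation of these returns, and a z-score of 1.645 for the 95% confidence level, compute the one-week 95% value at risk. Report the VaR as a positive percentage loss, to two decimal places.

Mean return μ = -2.640 / 8 = -0.3300%
Σ(r − μ)² = (0.27 − (-0.3300))² + (0.42 − (-0.3300))² + (-3.01 − (-0.3300))² + … = 8.7560
σ = √[8.7560 / 8] = 1.0462%
VaR = −(μ − z·σ) = −(-0.3300 − 1.645 × 1.0462) = −(-2.0510) = 2.0510%

2.05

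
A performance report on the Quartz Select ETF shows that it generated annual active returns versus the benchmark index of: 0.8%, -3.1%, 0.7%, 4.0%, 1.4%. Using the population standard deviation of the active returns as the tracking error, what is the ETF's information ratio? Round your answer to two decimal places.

0.33

Mean return r̄ = 3.80 / 5 = 0.7600%
Population σ = √[Σ(r − r̄)² / 5] = √[25.8120 / 5] = √5.1624 = 2.2721%
IR = r̄ / tracking error = 0.7600 / 2.2721 = 0.3345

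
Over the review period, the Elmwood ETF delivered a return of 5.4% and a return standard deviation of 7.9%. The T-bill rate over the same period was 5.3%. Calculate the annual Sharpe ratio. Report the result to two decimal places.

0.01

Sharpe = (Rp − Rf) / σp = (5.4% − 5.3%) / 7.9% = 0.10% / 7.9% = 0.0127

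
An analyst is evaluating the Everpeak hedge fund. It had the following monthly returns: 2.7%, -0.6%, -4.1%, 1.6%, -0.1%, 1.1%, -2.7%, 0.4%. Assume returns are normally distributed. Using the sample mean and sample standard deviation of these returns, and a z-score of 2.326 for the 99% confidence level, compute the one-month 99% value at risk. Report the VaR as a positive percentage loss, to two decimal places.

5.44

μ = (2.7 − 0.6 − 4.1 + 1.6 − 0.1 + 1.1 − 2.7 + 0.4) / 8 = -0.2125%
Σ(r − μ)² = (2.7 − (-0.2125))² + (-0.6 − (-0.2125))² + … = 35.3288
σ = √[35.3288 / 7] = 2.2465%
VaR = −(μ − z·σ) = −(-0.2125 − 2.326 × 2.2465) = −(-5.4379) = 5.4379%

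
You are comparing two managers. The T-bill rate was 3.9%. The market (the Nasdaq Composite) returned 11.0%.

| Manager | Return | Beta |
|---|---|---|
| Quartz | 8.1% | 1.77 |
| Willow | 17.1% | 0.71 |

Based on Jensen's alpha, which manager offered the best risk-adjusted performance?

Quartz: α = 8.1% − [3.9% + 1.77 × (11.0% − 3.9%)] = -8.367
Willow: α = 17.1% − [3.9% + 0.71 × (11.0% − 3.9%)] = 8.159
Highest: Willow (8.159).

Willow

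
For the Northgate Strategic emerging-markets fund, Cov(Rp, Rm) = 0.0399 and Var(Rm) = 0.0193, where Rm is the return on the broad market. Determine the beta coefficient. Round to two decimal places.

β = Cov(Rp, Rm) / Var(Rm) = 0.0399 / 0.0193 = 2.0674

2.07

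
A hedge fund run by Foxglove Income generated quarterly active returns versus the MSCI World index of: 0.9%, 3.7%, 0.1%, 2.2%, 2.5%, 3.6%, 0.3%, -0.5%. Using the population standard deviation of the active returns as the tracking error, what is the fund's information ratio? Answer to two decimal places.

1.05

μ = (0.9 + 3.7 + 0.1 + 2.2 + 2.5 + 3.6 + 0.3 − 0.5) / 8 = 12.80 / 8 = 1.6000%
Population σ = √[Σ(r − μ)² / 8] = √[18.4200 / 8] = √2.3025 = 1.5174%
IR = μ / tracking error = 1.6000 / 1.5174 = 1.0544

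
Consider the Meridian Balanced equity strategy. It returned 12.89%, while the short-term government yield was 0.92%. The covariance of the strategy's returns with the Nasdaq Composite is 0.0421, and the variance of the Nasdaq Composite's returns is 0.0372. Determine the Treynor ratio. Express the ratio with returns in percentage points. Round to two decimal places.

β = Cov / Var = 0.0421 / 0.0372 = 1.1317
Treynor = (Rp − Rf) / β = (12.89% − 0.92%) / 1.1317 = 11.97 / 1.1317 = 10.5770

10.58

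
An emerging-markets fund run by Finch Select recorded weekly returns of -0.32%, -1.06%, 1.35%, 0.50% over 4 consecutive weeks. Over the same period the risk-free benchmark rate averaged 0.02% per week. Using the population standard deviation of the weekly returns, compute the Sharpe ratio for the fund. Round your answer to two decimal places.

r̄ = (-0.32 − 1.06 + 1.35 + 0.5) / 4 = 0.1175%
Σ(r − r̄)² = (-0.32 − 0.1175)² + (-1.06 − 0.1175)² + (1.35 − 0.1175)² + … = 3.2433
σ = √[3.2433 / 4] = 0.9005%
Sharpe = (r̄ − rf) / σ = (0.1175 − 0.02) / 0.9005 = 0.0975 / 0.9005 = 0.1083

0.11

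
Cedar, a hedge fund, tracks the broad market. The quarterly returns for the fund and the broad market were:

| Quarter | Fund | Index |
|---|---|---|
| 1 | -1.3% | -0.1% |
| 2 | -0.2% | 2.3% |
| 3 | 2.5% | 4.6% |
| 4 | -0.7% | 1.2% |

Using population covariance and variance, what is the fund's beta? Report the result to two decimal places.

0.82

r̄p = 0.0750%,  r̄m = 2.0000%
Cov = Σ(rp − r̄p)(rm − r̄m) / 4 = 2.4325
Var(rm) = Σ(rm − r̄m)² / 4 = 2.9750
β = Cov / Var = 2.4325 / 2.9750 = 0.8176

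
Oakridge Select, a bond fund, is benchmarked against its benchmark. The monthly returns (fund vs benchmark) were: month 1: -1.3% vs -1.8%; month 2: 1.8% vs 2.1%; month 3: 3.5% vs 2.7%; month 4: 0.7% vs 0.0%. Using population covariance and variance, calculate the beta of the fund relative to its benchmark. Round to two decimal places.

0.95

r̄p = 1.1750%,  r̄m = 0.7500%
Cov = Σ(rp − r̄p)(rm − r̄m) / 4 = 3.0113
Var(rm) = Σ(rm − r̄m)² / 4 = 3.1725
β = Cov / Var = 3.0113 / 3.1725 = 0.9492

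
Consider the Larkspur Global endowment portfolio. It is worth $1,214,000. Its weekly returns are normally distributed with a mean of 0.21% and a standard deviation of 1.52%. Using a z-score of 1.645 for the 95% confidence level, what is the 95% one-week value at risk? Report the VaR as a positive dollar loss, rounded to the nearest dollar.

Return at the 95% tail: μ − z·σ = 0.21% − 1.645 × 1.52% = 0.21 − 2.5004 = -2.2904%
VaR = −(-2.2904%) × $1,214,000 = 2.2904% × $1,214,000 = $27,805

$27,805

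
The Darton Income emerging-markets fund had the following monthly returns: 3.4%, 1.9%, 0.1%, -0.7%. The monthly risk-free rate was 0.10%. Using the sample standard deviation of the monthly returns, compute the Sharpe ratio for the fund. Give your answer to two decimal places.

0.58

μ = (3.4 + 1.9 + 0.1 − 0.7) / 4 = 4.70 / 4 = 1.1750%
Σ(r − μ)² = 10.1475; sample σ = √(10.1475/3) = 1.8392%
Sharpe = (μ − rf) / σ = (1.1750 − 0.1) / 1.8392 = 1.0750 / 1.8392 = 0.5845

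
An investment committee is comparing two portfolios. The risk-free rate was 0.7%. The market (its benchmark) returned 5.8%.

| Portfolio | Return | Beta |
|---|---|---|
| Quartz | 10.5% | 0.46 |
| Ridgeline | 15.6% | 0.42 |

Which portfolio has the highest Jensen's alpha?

Ridgeline

Quartz: α = 10.5% − [0.7% + 0.46 × (5.8% − 0.7%)] = 7.454
Ridgeline: α = 15.6% − [0.7% + 0.42 × (5.8% − 0.7%)] = 12.758
Highest: Ridgeline (12.758).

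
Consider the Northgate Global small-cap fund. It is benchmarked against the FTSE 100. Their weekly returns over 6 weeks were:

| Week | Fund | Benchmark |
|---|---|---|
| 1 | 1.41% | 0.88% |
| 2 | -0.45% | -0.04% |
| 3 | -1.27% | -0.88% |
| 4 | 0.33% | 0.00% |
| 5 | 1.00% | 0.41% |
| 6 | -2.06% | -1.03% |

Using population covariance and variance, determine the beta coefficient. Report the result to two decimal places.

1.77

r̄p = -0.1733%,  r̄m = -0.1100%
Cov = Σ(rp − r̄p)(rm − r̄m) / 6 = 0.7990
Var(rm) = Σ(rm − r̄m)² / 6 = 0.4511
β = Cov / Var = 0.7990 / 0.4511 = 1.7712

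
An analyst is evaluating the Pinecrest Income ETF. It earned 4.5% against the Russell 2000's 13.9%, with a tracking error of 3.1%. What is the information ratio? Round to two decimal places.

IR = (Rp − Rb) / TE = (4.5% − 13.9%) / 3.1% = -9.40% / 3.1% = -3.0323

-3.03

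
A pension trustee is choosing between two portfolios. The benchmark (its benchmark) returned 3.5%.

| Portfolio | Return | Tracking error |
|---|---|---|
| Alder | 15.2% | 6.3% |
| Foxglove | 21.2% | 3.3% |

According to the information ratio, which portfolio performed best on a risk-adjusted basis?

Alder: IR = (15.2% − 3.5%) / 6.3% = 1.857
Foxglove: IR = (21.2% − 3.5%) / 3.3% = 5.364
Highest: Foxglove (5.364).

Foxglove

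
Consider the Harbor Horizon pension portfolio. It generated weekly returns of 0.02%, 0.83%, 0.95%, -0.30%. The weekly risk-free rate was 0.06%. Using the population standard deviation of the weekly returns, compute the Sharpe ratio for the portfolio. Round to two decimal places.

0.60

μ = (0.02 + 0.83 + 0.95 − 0.3) / 4 = 0.3750%
Population σ = √[Σ(r − μ)² / 4] = √[1.1193 / 4] = √0.2798 = 0.5290%
Sharpe = (μ − rf) / σ = (0.3750 − 0.06) / 0.5290 = 0.3150 / 0.5290 = 0.5955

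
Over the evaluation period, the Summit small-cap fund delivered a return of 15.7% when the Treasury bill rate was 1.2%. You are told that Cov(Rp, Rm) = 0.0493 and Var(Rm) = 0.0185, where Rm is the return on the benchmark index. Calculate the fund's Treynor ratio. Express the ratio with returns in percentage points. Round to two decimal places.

β = Cov / Var = 0.0493 / 0.0185 = 2.6649
Treynor = (Rp − Rf) / β = (15.7% − 1.2%) / 2.6649 = 14.50 / 2.6649 = 5.4411

5.44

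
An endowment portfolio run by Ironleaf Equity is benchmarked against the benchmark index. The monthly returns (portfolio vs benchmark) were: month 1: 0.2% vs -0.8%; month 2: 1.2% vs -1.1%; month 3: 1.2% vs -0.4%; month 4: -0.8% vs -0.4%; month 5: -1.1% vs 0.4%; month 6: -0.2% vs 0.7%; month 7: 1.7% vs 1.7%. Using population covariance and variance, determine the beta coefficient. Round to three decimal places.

r̄p = 0.3143%,  r̄m = 0.0143%
Cov = Σ(rp − r̄p)(rm − r̄m) / 7 = 0.0912
Var(rm) = Σ(rm − r̄m)² / 7 = 0.8155
β = Cov / Var = 0.0912 / 0.8155 = 0.1118

0.112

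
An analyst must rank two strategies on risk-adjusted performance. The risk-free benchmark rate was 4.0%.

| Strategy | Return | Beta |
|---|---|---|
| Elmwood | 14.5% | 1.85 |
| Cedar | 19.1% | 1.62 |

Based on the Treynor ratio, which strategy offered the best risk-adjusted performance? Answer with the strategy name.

Cedar

Elmwood: Treynor = (14.5% − 4.0%) / 1.85 = 5.676
Cedar: Treynor = (19.1% − 4.0%) / 1.62 = 9.321
Highest: Cedar (9.321).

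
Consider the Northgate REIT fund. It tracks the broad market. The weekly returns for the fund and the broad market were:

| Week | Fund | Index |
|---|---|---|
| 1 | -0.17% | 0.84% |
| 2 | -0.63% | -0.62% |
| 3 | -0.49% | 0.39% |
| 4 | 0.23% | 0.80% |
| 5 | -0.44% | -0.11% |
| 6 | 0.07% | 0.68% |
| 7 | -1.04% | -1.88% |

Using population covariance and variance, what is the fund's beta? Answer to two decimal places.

0.40

r̄p = -0.3529%,  r̄m = 0.0143%
Cov = Σ(rp − r̄p)(rm − r̄m) / 7 = 0.3325
Var(rm) = Σ(rm − r̄m)² / 7 = 0.8414
β = Cov / Var = 0.3325 / 0.8414 = 0.3952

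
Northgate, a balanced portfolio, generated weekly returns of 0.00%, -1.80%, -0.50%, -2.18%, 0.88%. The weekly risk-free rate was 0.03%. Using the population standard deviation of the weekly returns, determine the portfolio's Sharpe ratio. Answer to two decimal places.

r̄ = (0 − 1.8 − 0.5 − 2.18 + 0.88) / 5 = -0.7200%
Σ(r − r̄)² = (0 − (-0.7200))² + (-1.8 − (-0.7200))² + (-0.5 − (-0.7200))² + … = 6.4248
σ = √[6.4248 / 5] = 1.1336%
Sharpe = (r̄ − rf) / σ = (-0.7200 − 0.03) / 1.1336 = -0.7500 / 1.1336 = -0.6616

-0.66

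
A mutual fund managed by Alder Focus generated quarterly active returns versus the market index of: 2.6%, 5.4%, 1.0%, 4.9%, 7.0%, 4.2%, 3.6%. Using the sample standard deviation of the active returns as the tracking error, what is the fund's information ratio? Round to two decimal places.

r̄ = (2.6 + 5.4 + 1 + 4.9 + 7 + 4.2 + 3.6) / 7 = 4.1000%
Σ(r − r̄)² = 22.8600; sample σ = √(22.8600/6) = 1.9519%
IR = r̄ / tracking error = 4.1000 / 1.9519 = 2.1005

2.10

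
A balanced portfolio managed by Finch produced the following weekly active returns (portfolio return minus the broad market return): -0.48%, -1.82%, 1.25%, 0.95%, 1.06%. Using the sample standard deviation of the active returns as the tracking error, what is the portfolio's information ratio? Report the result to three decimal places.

0.146

r̄ = (-0.48 − 1.82 + 1.25 + 0.95 + 1.06) / 5 = 0.960 / 5 = 0.1920%
Σ(r − r̄)² = 6.9471; sample σ = √(6.9471/4) = 1.3179%
IR = r̄ / tracking error = 0.1920 / 1.3179 = 0.1457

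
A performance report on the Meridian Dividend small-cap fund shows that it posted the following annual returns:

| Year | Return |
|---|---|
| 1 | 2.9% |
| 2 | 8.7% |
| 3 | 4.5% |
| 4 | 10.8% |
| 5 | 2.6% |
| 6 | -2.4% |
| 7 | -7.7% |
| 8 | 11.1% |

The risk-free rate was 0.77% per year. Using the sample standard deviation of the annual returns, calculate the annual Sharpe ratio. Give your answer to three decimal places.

Mean return r̄ = 30.50 / 8 = 3.8125%
Sample σ = √[Σ(r − r̄)² / 7] = √[299.7288 / 7] = √42.8184 = 6.5436%
Sharpe = (r̄ − rf) / σ = (3.8125 − 0.77) / 6.5436 = 3.0425 / 6.5436 = 0.4650

0.465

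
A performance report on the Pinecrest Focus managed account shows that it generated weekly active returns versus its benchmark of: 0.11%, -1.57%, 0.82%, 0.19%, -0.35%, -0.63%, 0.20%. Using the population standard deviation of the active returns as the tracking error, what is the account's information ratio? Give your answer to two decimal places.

-0.25

r̄ = (0.11 − 1.57 + 0.82 + 0.19 − 0.35 − 0.63 + 0.2) / 7 = -1.230 / 7 = -0.1757%
Σ(r − r̄)² = (0.11 − (-0.1757))² + (-1.57 − (-0.1757))² + … = 3.5288
σ = √[3.5288 / 7] = 0.7100%
IR = r̄ / tracking error = -0.1757 / 0.7100 = -0.2475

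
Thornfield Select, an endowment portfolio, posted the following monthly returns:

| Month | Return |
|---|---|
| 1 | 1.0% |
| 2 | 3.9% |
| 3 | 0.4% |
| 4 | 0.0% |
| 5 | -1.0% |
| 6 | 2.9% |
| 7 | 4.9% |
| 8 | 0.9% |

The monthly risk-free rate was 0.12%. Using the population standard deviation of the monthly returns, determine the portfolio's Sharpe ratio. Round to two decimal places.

r̄ = (1 + 3.9 + 0.4 + 0 − 1 + 2.9 + 4.9 + 0.9) / 8 = 1.6250%
Σ(r − r̄)² = (1 − 1.6250)² + (3.9 − 1.6250)² + (0.4 − 1.6250)² + … = 29.4750
population σ = √(29.4750 / 8) = √3.6844 = 1.9195%
Sharpe = (r̄ − rf) / σ = (1.6250 − 0.12) / 1.9195 = 1.5050 / 1.9195 = 0.7841

0.78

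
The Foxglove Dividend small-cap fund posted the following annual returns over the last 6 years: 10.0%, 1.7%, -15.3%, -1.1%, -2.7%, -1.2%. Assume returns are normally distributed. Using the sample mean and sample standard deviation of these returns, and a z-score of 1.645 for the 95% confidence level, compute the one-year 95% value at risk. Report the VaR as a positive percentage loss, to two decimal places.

r̄ = (10 + 1.7 − 15.3 − 1.1 − 2.7 − 1.2) / 6 = -1.4333%
Sample σ = √[Σ(r − r̄)² / 5] = √[334.5933 / 5] = √66.9187 = 8.1804%
VaR = −(r̄ − z·σ) = −(-1.4333 − 1.645 × 8.1804) = −(-14.8901) = 14.8901%

14.89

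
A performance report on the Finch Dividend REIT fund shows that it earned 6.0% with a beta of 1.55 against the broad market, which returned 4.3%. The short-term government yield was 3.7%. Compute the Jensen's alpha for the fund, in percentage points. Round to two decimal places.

1.37

CAPM expected return = Rf + β(Rm − Rf) = 3.7% + 1.55 × (4.3% − 3.7%) = 3.7 + 1.55 × 0.60 = 4.6300%
Jensen's α = Rp − E[R] = 6.0% − 4.6300% = 1.3700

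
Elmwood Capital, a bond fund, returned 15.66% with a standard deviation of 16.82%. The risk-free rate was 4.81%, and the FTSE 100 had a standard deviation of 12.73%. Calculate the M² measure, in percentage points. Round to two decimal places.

13.02

Sharpe = (Rp − Rf) / σp = (15.66% − 4.81%) / 16.82% = 0.6451
M² = Rf + Sharpe × σm = 4.81% + 0.6451 × 12.73% = 13.0221%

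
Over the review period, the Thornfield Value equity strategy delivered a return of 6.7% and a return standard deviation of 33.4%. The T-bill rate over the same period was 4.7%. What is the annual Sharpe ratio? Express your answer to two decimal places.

Sharpe = (Rp − Rf) / σp = (6.7% − 4.7%) / 33.4% = 2.00% / 33.4% = 0.0599

0.06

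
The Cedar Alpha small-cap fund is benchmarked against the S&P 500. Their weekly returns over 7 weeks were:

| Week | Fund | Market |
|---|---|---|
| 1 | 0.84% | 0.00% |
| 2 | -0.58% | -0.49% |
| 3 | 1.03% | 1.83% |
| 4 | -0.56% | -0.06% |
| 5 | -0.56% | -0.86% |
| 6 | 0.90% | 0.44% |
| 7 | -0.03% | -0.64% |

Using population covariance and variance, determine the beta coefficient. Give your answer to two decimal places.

r̄p = 0.1486%,  r̄m = 0.0314%
Cov = Σ(rp − r̄p)(rm − r̄m) / 7 = 0.4381
Var(rm) = Σ(rm − r̄m)² / 7 = 0.7041
β = Cov / Var = 0.4381 / 0.7041 = 0.6222

0.62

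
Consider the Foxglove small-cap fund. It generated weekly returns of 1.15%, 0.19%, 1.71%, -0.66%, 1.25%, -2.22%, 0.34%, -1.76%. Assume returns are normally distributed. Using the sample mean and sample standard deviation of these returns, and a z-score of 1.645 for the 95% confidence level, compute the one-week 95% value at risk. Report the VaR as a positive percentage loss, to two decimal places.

Mean return μ = -0.000 / 8 = 0.0000%
Sample σ = √[Σ(r − μ)² / 7] = √[14.4224 / 7] = √2.0603 = 1.4354%
VaR = −(μ − z·σ) = −(0.0000 − 1.645 × 1.4354) = −(-2.3612) = 2.3612%

2.36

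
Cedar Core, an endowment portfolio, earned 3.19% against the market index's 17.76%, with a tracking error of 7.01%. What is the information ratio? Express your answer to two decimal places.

IR = (Rp − Rb) / TE = (3.19% − 17.76%) / 7.01% = -14.57% / 7.01% = -2.0785

-2.08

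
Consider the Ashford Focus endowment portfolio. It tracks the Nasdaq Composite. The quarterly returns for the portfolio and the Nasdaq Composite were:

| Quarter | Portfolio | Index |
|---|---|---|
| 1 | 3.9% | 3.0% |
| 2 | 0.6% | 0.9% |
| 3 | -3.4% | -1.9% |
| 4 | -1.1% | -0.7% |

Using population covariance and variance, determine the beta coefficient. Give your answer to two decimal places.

1.44

r̄p = 0.0000%,  r̄m = 0.3250%
Cov = Σ(rp − r̄p)(rm − r̄m) / 4 = 4.8675
Var(rm) = Σ(rm − r̄m)² / 4 = 3.3719
β = Cov / Var = 4.8675 / 3.3719 = 1.4435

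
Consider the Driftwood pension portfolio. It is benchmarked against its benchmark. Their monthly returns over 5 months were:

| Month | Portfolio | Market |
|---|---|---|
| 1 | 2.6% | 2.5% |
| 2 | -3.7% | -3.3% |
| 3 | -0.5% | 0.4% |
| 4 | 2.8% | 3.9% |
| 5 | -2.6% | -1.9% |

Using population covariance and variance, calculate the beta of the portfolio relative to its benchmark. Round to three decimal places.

0.978

r̄p = -0.2800%,  r̄m = 0.3200%
Cov = Σ(rp − r̄p)(rm − r̄m) / 5 = 6.9636
Var(rm) = Σ(rm − r̄m)² / 5 = 7.1216
β = Cov / Var = 6.9636 / 7.1216 = 0.9778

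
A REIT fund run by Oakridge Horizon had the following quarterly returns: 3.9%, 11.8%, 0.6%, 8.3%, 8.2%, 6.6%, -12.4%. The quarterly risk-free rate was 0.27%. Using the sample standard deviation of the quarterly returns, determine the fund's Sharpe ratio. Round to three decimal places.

0.448

μ = (3.9 + 11.8 + 0.6 + 8.3 + 8.2 + 6.6 − 12.4) / 7 = 3.8571%
Σ(r − μ)² = (3.9 − 3.8571)² + (11.8 − 3.8571)² + … = 384.1171
σ = √[384.1171 / 6] = 8.0012%
Sharpe = (μ − rf) / σ = (3.8571 − 0.27) / 8.0012 = 3.5871 / 8.0012 = 0.4483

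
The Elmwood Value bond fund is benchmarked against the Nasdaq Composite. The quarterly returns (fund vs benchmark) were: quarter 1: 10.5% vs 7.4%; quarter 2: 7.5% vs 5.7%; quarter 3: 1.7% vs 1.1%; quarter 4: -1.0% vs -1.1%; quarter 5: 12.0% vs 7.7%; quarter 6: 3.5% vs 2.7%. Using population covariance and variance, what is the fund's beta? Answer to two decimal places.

r̄p = 5.7000%,  r̄m = 3.9167%
Cov = Σ(rp − r̄p)(rm − r̄m) / 6 = 15.2200
Var(rm) = Σ(rm − r̄m)² / 6 = 10.7014
β = Cov / Var = 15.2200 / 10.7014 = 1.4222

1.42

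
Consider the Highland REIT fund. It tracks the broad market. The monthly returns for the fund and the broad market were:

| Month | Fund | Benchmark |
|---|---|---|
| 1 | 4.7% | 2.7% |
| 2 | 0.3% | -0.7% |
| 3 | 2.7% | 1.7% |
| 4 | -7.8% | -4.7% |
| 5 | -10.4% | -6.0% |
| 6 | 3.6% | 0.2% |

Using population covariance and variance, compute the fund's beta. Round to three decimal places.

1.785

r̄p = -1.1500%,  r̄m = -1.1333%
Cov = Σ(rp − r̄p)(rm − r̄m) / 6 = 18.1717
Var(rm) = Σ(rm − r̄m)² / 6 = 10.1822
β = Cov / Var = 18.1717 / 10.1822 = 1.7847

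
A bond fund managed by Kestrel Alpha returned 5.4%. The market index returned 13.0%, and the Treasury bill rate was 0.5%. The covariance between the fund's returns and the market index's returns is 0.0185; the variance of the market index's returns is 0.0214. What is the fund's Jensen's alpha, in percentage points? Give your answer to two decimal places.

-5.91

β = Cov / Var = 0.0185 / 0.0214 = 0.8645
E[R] = Rf + β(Rm − Rf) = 0.5% + 0.8645 × (13.0% − 0.5%) = 11.3063%
α = Rp − E[R] = 5.4% − 11.3063% = -5.9063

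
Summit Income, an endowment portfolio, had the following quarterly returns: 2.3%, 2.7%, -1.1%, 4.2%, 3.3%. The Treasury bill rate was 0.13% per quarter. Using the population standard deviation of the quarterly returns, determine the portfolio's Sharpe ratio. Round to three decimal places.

μ = (2.3 + 2.7 − 1.1 + 4.2 + 3.3) / 5 = 11.40 / 5 = 2.2800%
Σ(r − μ)² = (2.3 − 2.2800)² + (2.7 − 2.2800)² + … = 16.3280
σ = √[16.3280 / 5] = 1.8071%
Sharpe = (μ − rf) / σ = (2.2800 − 0.13) / 1.8071 = 2.1500 / 1.8071 = 1.1898

1.190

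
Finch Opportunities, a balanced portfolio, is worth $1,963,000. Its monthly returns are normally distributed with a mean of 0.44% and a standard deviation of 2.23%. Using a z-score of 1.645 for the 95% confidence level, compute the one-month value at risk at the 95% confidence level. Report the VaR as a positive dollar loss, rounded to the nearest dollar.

Return at the 95% tail: μ − z·σ = 0.44% − 1.645 × 2.23% = 0.44 − 3.66835 = -3.22835%
VaR = −(-3.22835%) × $1,963,000 = 3.22835% × $1,963,000 = $63,373

$63,373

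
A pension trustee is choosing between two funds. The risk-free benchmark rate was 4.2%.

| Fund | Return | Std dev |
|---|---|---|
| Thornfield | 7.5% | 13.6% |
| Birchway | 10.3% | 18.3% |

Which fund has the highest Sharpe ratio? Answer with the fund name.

Thornfield: Sharpe ratio = (7.5% − 4.2%) / 13.6% = 0.243
Birchway: Sharpe ratio = (10.3% − 4.2%) / 18.3% = 0.333
Highest: Birchway (0.333).

Birchway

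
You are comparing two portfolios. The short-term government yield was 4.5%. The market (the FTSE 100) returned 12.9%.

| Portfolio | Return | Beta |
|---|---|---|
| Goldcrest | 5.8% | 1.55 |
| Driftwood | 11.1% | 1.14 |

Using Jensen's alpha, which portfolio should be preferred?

Driftwood

Goldcrest: α = 5.8% − [4.5% + 1.55 × (12.9% − 4.5%)] = -11.720
Driftwood: α = 11.1% − [4.5% + 1.14 × (12.9% − 4.5%)] = -2.976
Highest: Driftwood (-2.976).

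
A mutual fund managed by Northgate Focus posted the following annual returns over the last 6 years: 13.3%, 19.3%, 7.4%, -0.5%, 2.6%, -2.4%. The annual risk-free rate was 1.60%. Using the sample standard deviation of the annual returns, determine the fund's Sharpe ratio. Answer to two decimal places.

r̄ = (13.3 + 19.3 + 7.4 − 0.5 + 2.6 − 2.4) / 6 = 39.70 / 6 = 6.6167%
Σ(r − r̄)² = (13.3 − 6.6167)² + (19.3 − 6.6167)² + (7.4 − 6.6167)² + … = 354.2283
σ = √[354.2283 / 5] = 8.4170%
Sharpe = (r̄ − rf) / σ = (6.6167 − 1.6) / 8.4170 = 5.0167 / 8.4170 = 0.5960

0.60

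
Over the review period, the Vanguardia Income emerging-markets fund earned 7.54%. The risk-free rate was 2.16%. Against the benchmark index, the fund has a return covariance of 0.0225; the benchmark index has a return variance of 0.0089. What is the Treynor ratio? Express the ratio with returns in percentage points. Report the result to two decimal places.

β = Cov / Var = 0.0225 / 0.0089 = 2.5281
Treynor = (Rp − Rf) / β = (7.54% − 2.16%) / 2.5281 = 5.38 / 2.5281 = 2.1281

2.13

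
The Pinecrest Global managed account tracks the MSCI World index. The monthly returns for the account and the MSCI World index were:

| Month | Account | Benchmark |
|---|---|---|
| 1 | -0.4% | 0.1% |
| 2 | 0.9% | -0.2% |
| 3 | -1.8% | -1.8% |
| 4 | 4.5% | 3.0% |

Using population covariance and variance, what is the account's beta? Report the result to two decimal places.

1.30

r̄p = 0.8000%,  r̄m = 0.2750%
Cov = Σ(rp − r̄p)(rm − r̄m) / 4 = 3.9100
Var(rm) = Σ(rm − r̄m)² / 4 = 2.9969
β = Cov / Var = 3.9100 / 2.9969 = 1.3047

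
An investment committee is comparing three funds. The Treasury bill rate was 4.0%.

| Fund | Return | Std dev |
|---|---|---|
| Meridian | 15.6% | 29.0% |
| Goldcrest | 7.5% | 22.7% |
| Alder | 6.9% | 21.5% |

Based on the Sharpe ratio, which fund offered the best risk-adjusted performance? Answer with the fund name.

Meridian: Sharpe ratio = (15.6% − 4.0%) / 29.0% = 0.400
Goldcrest: Sharpe ratio = (7.5% − 4.0%) / 22.7% = 0.154
Alder: Sharpe ratio = (6.9% − 4.0%) / 21.5% = 0.135
Highest: Meridian (0.400).

Meridian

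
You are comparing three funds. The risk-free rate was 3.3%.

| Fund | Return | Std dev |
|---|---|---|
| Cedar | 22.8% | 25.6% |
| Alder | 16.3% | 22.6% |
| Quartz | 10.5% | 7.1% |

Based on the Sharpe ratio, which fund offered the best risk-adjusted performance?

Cedar: Sharpe ratio = (22.8% − 3.3%) / 25.6% = 0.762
Alder: Sharpe ratio = (16.3% − 3.3%) / 22.6% = 0.575
Quartz: Sharpe ratio = (10.5% − 3.3%) / 7.1% = 1.014
Highest: Quartz (1.014).

Quartz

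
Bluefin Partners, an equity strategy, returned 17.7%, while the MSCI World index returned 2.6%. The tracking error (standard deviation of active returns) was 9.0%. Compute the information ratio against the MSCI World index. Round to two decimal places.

IR = (Rp − Rb) / TE = (17.7% − 2.6%) / 9.0% = 15.10% / 9.0% = 1.6778

1.68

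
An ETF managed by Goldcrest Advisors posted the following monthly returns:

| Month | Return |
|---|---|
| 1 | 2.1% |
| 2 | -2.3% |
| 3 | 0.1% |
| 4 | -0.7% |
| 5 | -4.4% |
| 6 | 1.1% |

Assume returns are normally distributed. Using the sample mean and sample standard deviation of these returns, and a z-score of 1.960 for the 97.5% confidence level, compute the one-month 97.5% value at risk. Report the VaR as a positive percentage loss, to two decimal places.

Mean return r̄ = -4.10 / 6 = -0.6833%
Σ(r − r̄)² = 27.9683; sample σ = √(27.9683/5) = 2.3651%
VaR = −(r̄ − z·σ) = −(-0.6833 − 1.960 × 2.3651) = −(-5.3189) = 5.3189%

5.32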